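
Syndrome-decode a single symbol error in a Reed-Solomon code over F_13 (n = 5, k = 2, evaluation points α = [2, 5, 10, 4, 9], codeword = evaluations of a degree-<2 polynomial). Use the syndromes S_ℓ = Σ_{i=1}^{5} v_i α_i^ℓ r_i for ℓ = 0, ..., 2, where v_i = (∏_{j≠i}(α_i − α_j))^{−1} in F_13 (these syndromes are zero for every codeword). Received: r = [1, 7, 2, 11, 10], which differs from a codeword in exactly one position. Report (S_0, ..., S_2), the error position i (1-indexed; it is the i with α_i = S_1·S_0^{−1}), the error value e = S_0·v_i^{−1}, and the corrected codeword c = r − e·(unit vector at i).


S = (7, 9, 6), error at position 2, error magnitude e = 4, c = [1, 3, 2, 11, 10].

Step 1: column multipliers v_i = (∏_{j≠i}(α_i − α_j))^{−1} mod 13.
  i = 1 (α = 2): (2−5)(2−10)(2−4)(2−9) = (−3)·(−8)·(−2)·(−7) = 336 ≡ 11, so v_1 = 11^{−1} = 6 (mod 13).
  i = 2 (α = 5): (5−2)(5−10)(5−4)(5−9) = 3·(−5)·1·(−4) = 60 ≡ 8, so v_2 = 8^{−1} = 5 (mod 13).
  i = 3 (α = 10): (10−2)(10−5)(10−4)(10−9) = 8·5·6·1 = 240 ≡ 6, so v_3 = 6^{−1} = 11 (mod 13).
  i = 4 (α = 4): (4−2)(4−5)(4−10)(4−9) = 2·(−1)·(−6)·(−5) = −60 ≡ 5, so v_4 = 5^{−1} = 8 (mod 13).
  i = 5 (α = 9): (9−2)(9−5)(9−10)(9−4) = 7·4·(−1)·5 = −140 ≡ 3, so v_5 = 3^{−1} = 9 (mod 13).
  v = [6, 5, 11, 8, 9].
Step 2: syndromes of r = [1, 7, 2, 11, 10] (all sums mod 13).
  S_0 = Σ v_i r_i = 6·1 + 5·7 + 11·2 + 8·11 + 9·10 = 241 ≡ 7.
  S_1 = Σ v_i α_i r_i = 6·2·1 + 5·5·7 + 11·10·2 + 8·4·11 + 9·9·10 = 1569 ≡ 9.
  α_i^2 mod 13 = [4, 12, 9, 3, 3].
  S_2 = Σ v_i α_i^2 r_i = 6·4·1 + 5·12·7 + 11·9·2 + 8·3·11 + 9·3·10 = 1176 ≡ 6.
  S = (7, 9, 6) ≠ 0, so r is not a codeword (an error is present).
Step 3: locate the error. For a single error e at position i, S_ℓ = v_i·e·α_i^ℓ, so α_err = S_1/S_0.
  S_0^{−1} = 7^{−1} = 2 (mod 13), so α_err = 9·2 = 18 ≡ 5 = α_2. Error position i = 2.
  Consistency check: S_2/S_1 = 6·3 = 18 ≡ 5 = α_err ✓ (single-error assumption holds).
Step 4: error magnitude e = S_0/v_2 = S_0·∏_{j≠2}(α_2 − α_j) = 7·8 = 56 ≡ 4 (mod 13).
Step 5: correct position 2: c_2 = r_2 − e = 7 − 4 ≡ 3 (mod 13). Hence c = [1, 3, 2, 11, 10].
  Check: interpolating c through the α_i gives m(x) = 4 + 5·x (degree < 2) with m(α_i) = c_i for every i, so c is indeed a codeword.


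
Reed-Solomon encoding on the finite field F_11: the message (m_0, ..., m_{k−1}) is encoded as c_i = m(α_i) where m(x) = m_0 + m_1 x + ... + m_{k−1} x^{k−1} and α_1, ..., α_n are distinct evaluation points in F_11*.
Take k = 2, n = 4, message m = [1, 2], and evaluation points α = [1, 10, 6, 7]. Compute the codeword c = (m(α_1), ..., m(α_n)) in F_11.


c = [3, 10, 2, 4]

Message polynomial: m(x) = 1 + 2·x (mod 11).
For each evaluation point α_i, compute m(α_i) mod 11:
  α_1 = 1: Horner steps 2 → 3, so m(1) = 3.
  α_2 = 10: Horner steps 2 → 10, so m(10) = 10.
  α_3 = 6: Horner steps 2 → 2, so m(6) = 2.
  α_4 = 7: Horner steps 2 → 4, so m(7) = 4.
Codeword c = [3, 10, 2, 4] ∈ F_11^4.


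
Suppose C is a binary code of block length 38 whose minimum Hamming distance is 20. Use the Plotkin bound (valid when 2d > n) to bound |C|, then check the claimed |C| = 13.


Plotkin bound M ≤ 20; given |C| = 13 ≤ bound (satisfied).

Check applicability: 2d = 40, n = 38.
2d − n = 2 > 0, so Plotkin applies.
Compute d/(2d−n) = 20/2 ≈ 10.0000.
⌊d/(2d−n)⌋ = 10.
Plotkin bound: M ≤ 2·10 = 20.
Given |C| = 13, check: satisfied.
This |C| is below the Plotkin bound.


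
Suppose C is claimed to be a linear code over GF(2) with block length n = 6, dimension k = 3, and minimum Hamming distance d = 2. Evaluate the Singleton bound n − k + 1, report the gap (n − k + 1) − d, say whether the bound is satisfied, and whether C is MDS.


Singleton RHS = n − k + 1 = 4, slack = 2, bound satisfied, not MDS.

Singleton bound: d ≤ n − k + 1.
Here n = 6, k = 3, so n − k + 1 = 4.
Given d = 2, check d ≤ 4: YES.
Slack = (n − k + 1) − d = 2.
The code is NOT MDS (slack = 2 > 0).
Description: the claimed parameters are [6, 3, 2]_2; such a code would be non-MDS.


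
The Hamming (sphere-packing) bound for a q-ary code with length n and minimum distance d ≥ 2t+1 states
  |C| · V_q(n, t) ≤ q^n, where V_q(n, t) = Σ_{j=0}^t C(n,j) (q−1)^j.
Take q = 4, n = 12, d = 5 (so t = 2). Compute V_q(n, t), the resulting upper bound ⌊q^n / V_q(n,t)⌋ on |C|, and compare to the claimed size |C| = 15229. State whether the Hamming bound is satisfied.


V_q(n, t) = 631, q^n = 16777216, Hamming bound = 26588, |C| = 15229 ≤ bound (satisfied).

Step 1: Compute V_q(n, t) = Σ_{j=0}^2 C(n, j) (q−1)^j.
  j = 0: C(12,0)·(3)^0 = 1·1 = 1.
  j = 1: C(12,1)·(3)^1 = 12·3 = 36.
  j = 2: C(12,2)·(3)^2 = 66·9 = 594.
  V_q(n, t) = 1 + 36 + 594 = 631.
Step 2: q^n = 4^12 = 16777216.
Step 3: Hamming bound ⌊q^n / V_q(n,t)⌋ = ⌊16777216/631⌋ = 26588.
Step 4: Compare |C| = 15229 to 26588: satisfied.
The claimed |C| lies below the Hamming bound.


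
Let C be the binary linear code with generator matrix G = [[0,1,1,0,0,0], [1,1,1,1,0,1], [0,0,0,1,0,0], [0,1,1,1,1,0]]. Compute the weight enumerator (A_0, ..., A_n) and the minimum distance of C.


Weight distribution: A_0 = 1, A_1 = 2, A_2 = 3, A_3 = 4, A_4 = 3, A_5 = 2, A_6 = 1. Minimum distance d = 1.

Enumerate all 2^4 = 16 messages m ∈ F_2^4.
For each, compute codeword c = mG in F_2^6, then tally its weight.
  m = 0000 → c = 000000, weight = 0.
  m = 1000 → c = 011000, weight = 2.
  m = 0100 → c = 111101, weight = 5.
  m = 1100 → c = 100101, weight = 3.
  m = 0010 → c = 000100, weight = 1.
  m = 1010 → c = 011100, weight = 3.
  m = 0110 → c = 111001, weight = 4.
  m = 1110 → c = 100001, weight = 2.
  m = 0001 → c = 011110, weight = 4.
  m = 1001 → c = 000110, weight = 2.
  m = 0101 → c = 100011, weight = 3.
  m = 1101 → c = 111011, weight = 5.
  m = 0011 → c = 011010, weight = 3.
  m = 1011 → c = 000010, weight = 1.
  m = 0111 → c = 100111, weight = 4.
  m = 1111 → c = 111111, weight = 6.
Tally weights:
  weight 0: 1 codewords.
  weight 1: 2 codewords.
  weight 2: 3 codewords.
  weight 3: 4 codewords.
  weight 4: 3 codewords.
  weight 5: 2 codewords.
  weight 6: 1 codewords.
Minimum distance d = smallest w > 0 with A_w > 0 = 1.
Sanity: Σ A_w = 16 = 2^4 = 16 ✓.


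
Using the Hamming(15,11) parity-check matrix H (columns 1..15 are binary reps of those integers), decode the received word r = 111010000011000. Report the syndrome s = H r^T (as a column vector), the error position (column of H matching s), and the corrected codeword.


s = (0, 0, 1, 0)^T, error position = 2, corrected codeword c = 101010000011000

Compute s = H r^T mod 2 one row at a time:
  s_1 = 0 + 0 + 0 + 1 + 1 + 0 + 0 + 0 = 2 ≡ 0 (mod 2).
  s_2 = 0 + 1 + 0 + 0 + 1 + 0 + 0 + 0 = 2 ≡ 0 (mod 2).
  s_3 = 1 + 1 + 0 + 0 + 0 + 1 + 0 + 0 = 3 ≡ 1 (mod 2).
  s_4 = 1 + 1 + 1 + 0 + 0 + 1 + 0 + 0 = 4 ≡ 0 (mod 2).
s = (0, 0, 1, 0)^T — this equals column 2 of H (binary 0010), so error is at position 2.
Correct: flip bit 2 of r = 111010000011000 to get c = 101010000011000.


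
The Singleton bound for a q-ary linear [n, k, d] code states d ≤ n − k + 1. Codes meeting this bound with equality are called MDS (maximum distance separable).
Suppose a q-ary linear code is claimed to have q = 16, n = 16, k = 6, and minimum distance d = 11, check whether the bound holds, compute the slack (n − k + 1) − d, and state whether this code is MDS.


Singleton RHS = n − k + 1 = 11, slack = 0, bound satisfied, MDS.

Singleton bound: d ≤ n − k + 1.
Here n = 16, k = 6, so n − k + 1 = 11.
Given d = 11, check d ≤ 11: YES.
Slack = (n − k + 1) − d = 0.
The code is MDS (slack = 0).
Description: the claimed parameters are [16, 6, 11]_16; such a code would be MDS (meets Singleton bound).


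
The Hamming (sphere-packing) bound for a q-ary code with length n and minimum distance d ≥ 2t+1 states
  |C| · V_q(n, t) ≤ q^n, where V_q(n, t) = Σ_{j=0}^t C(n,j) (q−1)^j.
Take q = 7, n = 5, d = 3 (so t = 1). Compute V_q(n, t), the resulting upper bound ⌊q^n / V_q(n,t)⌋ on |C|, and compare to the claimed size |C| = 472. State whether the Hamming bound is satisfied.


V_q(n, t) = 31, q^n = 16807, Hamming bound = 542, |C| = 472 ≤ bound (satisfied).

Step 1: Compute V_q(n, t) = Σ_{j=0}^1 C(n, j) (q−1)^j.
  j = 0: C(5,0)·(6)^0 = 1·1 = 1.
  j = 1: C(5,1)·(6)^1 = 5·6 = 30.
  V_q(n, t) = 1 + 30 = 31.
Step 2: q^n = 7^5 = 16807.
Step 3: Hamming bound ⌊q^n / V_q(n,t)⌋ = ⌊16807/31⌋ = 542.
Step 4: Compare |C| = 472 to 542: satisfied.
The claimed |C| lies below the Hamming bound.


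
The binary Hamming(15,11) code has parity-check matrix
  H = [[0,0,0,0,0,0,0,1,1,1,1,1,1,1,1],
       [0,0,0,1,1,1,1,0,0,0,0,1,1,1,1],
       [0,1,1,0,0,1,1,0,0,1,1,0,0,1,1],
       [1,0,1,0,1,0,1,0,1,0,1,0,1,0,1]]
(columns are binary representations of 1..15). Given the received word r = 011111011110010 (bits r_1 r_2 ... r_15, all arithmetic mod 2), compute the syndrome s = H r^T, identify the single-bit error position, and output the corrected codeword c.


s = (1, 0, 0, 0)^T, error position = 8, corrected codeword c = 011111001110010

Compute s = H r^T mod 2 one row at a time:
  s_1 = 1 + 1 + 1 + 1 + 0 + 0 + 1 + 0 = 5 ≡ 1 (mod 2).
  s_2 = 1 + 1 + 1 + 0 + 0 + 0 + 1 + 0 = 4 ≡ 0 (mod 2).
  s_3 = 1 + 1 + 1 + 0 + 1 + 1 + 1 + 0 = 6 ≡ 0 (mod 2).
  s_4 = 0 + 1 + 1 + 0 + 1 + 1 + 0 + 0 = 4 ≡ 0 (mod 2).
s = (1, 0, 0, 0)^T — this equals column 8 of H (binary 1000), so error is at position 8.
Correct: flip bit 8 of r = 011111011110010 to get c = 011111001110010.


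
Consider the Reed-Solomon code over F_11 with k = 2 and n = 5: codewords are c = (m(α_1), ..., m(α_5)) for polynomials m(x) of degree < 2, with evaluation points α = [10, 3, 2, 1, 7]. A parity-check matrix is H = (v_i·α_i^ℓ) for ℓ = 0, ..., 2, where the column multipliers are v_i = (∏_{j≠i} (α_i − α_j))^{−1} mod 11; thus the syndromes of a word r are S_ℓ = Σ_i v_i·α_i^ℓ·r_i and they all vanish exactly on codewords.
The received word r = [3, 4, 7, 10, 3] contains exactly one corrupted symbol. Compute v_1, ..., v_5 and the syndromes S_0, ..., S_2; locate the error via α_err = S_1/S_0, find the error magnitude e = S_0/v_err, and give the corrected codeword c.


S = (4, 7, 4), error at position 1, error magnitude e = 9, c = [5, 4, 7, 10, 3].

Step 1: column multipliers v_i = (∏_{j≠i}(α_i − α_j))^{−1} mod 11.
  i = 1 (α = 10): (10−3)(10−2)(10−1)(10−7) = 7·8·9·3 = 1512 ≡ 5, so v_1 = 5^{−1} = 9 (mod 11).
  i = 2 (α = 3): (3−10)(3−2)(3−1)(3−7) = (−7)·1·2·(−4) = 56 ≡ 1, so v_2 = 1^{−1} = 1 (mod 11).
  i = 3 (α = 2): (2−10)(2−3)(2−1)(2−7) = (−8)·(−1)·1·(−5) = −40 ≡ 4, so v_3 = 4^{−1} = 3 (mod 11).
  i = 4 (α = 1): (1−10)(1−3)(1−2)(1−7) = (−9)·(−2)·(−1)·(−6) = 108 ≡ 9, so v_4 = 9^{−1} = 5 (mod 11).
  i = 5 (α = 7): (7−10)(7−3)(7−2)(7−1) = (−3)·4·5·6 = −360 ≡ 3, so v_5 = 3^{−1} = 4 (mod 11).
  v = [9, 1, 3, 5, 4].
Step 2: syndromes of r = [3, 4, 7, 10, 3] (all sums mod 11).
  S_0 = Σ v_i r_i = 9·3 + 1·4 + 3·7 + 5·10 + 4·3 = 114 ≡ 4.
  S_1 = Σ v_i α_i r_i = 9·10·3 + 1·3·4 + 3·2·7 + 5·1·10 + 4·7·3 = 458 ≡ 7.
  α_i^2 mod 11 = [1, 9, 4, 1, 5].
  S_2 = Σ v_i α_i^2 r_i = 9·1·3 + 1·9·4 + 3·4·7 + 5·1·10 + 4·5·3 = 257 ≡ 4.
  S = (4, 7, 4) ≠ 0, so r is not a codeword (an error is present).
Step 3: locate the error. For a single error e at position i, S_ℓ = v_i·e·α_i^ℓ, so α_err = S_1/S_0.
  S_0^{−1} = 4^{−1} = 3 (mod 11), so α_err = 7·3 = 21 ≡ 10 = α_1. Error position i = 1.
  Consistency check: S_2/S_1 = 4·8 = 32 ≡ 10 = α_err ✓ (single-error assumption holds).
Step 4: error magnitude e = S_0/v_1 = S_0·∏_{j≠1}(α_1 − α_j) = 4·5 = 20 ≡ 9 (mod 11).
Step 5: correct position 1: c_1 = r_1 − e = 3 − 9 ≡ 5 (mod 11). Hence c = [5, 4, 7, 10, 3].
  Check: interpolating c through the α_i gives m(x) = 2 + 8·x (degree < 2) with m(α_i) = c_i for every i, so c is indeed a codeword.


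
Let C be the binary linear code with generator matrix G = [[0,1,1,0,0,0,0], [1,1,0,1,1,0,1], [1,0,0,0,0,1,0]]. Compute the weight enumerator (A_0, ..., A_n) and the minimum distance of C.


Weight distribution: A_0 = 1, A_2 = 2, A_4 = 1, A_5 = 4. Minimum distance d = 2.

Enumerate all 2^3 = 8 messages m ∈ F_2^3.
For each, compute codeword c = mG in F_2^7, then tally its weight.
  m = 000 → c = 0000000, weight = 0.
  m = 100 → c = 0110000, weight = 2.
  m = 010 → c = 1101101, weight = 5.
  m = 110 → c = 1011101, weight = 5.
  m = 001 → c = 1000010, weight = 2.
  m = 101 → c = 1110010, weight = 4.
  m = 011 → c = 0101111, weight = 5.
  m = 111 → c = 0011111, weight = 5.
Tally weights:
  weight 0: 1 codewords.
  weight 2: 2 codewords.
  weight 4: 1 codewords.
  weight 5: 4 codewords.
Minimum distance d = smallest w > 0 with A_w > 0 = 2.
Sanity: Σ A_w = 8 = 2^3 = 8 ✓.


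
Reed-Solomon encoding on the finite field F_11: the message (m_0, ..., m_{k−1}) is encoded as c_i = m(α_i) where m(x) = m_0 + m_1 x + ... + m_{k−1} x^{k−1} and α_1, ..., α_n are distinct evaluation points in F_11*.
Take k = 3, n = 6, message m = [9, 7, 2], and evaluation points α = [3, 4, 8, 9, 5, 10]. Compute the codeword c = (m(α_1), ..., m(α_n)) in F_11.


c = [4, 3, 6, 3, 6, 4]

Message polynomial: m(x) = 9 + 7·x + 2·x^2 (mod 11).
For each evaluation point α_i, compute m(α_i) mod 11:
  α_1 = 3: Horner steps 2 → 2 → 4, so m(3) = 4.
  α_2 = 4: Horner steps 2 → 4 → 3, so m(4) = 3.
  α_3 = 8: Horner steps 2 → 1 → 6, so m(8) = 6.
  α_4 = 9: Horner steps 2 → 3 → 3, so m(9) = 3.
  α_5 = 5: Horner steps 2 → 6 → 6, so m(5) = 6.
  α_6 = 10: Horner steps 2 → 5 → 4, so m(10) = 4.
Codeword c = [4, 3, 6, 3, 6, 4] ∈ F_11^6.


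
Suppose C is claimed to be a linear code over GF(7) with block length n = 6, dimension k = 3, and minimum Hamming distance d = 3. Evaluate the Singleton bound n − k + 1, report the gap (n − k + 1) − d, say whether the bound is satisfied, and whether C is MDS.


Singleton RHS = n − k + 1 = 4, slack = 1, bound satisfied, not MDS.

Singleton bound: d ≤ n − k + 1.
Here n = 6, k = 3, so n − k + 1 = 4.
Given d = 3, check d ≤ 4: YES.
Slack = (n − k + 1) − d = 1.
The code is NOT MDS (slack = 1 > 0).
Description: the claimed parameters are [6, 3, 3]_7; such a code would be non-MDS.


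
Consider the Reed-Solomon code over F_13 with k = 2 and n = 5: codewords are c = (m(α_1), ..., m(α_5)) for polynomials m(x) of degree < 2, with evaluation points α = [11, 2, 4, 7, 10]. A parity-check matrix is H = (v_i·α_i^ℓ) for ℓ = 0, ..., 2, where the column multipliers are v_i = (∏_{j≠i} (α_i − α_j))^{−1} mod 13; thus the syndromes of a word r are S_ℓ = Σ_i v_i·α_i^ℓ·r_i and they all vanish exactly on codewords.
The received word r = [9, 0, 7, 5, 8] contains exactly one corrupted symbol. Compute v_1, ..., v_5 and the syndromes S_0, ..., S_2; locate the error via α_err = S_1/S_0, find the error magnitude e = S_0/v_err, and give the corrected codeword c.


S = (12, 9, 10), error at position 3, error magnitude e = 5, c = [9, 0, 2, 5, 8].

Step 1: column multipliers v_i = (∏_{j≠i}(α_i − α_j))^{−1} mod 13.
  i = 1 (α = 11): (11−2)(11−4)(11−7)(11−10) = 9·7·4·1 = 252 ≡ 5, so v_1 = 5^{−1} = 8 (mod 13).
  i = 2 (α = 2): (2−11)(2−4)(2−7)(2−10) = (−9)·(−2)·(−5)·(−8) = 720 ≡ 5, so v_2 = 5^{−1} = 8 (mod 13).
  i = 3 (α = 4): (4−11)(4−2)(4−7)(4−10) = (−7)·2·(−3)·(−6) = −252 ≡ 8, so v_3 = 8^{−1} = 5 (mod 13).
  i = 4 (α = 7): (7−11)(7−2)(7−4)(7−10) = (−4)·5·3·(−3) = 180 ≡ 11, so v_4 = 11^{−1} = 6 (mod 13).
  i = 5 (α = 10): (10−11)(10−2)(10−4)(10−7) = (−1)·8·6·3 = −144 ≡ 12, so v_5 = 12^{−1} = 12 (mod 13).
  v = [8, 8, 5, 6, 12].
Step 2: syndromes of r = [9, 0, 7, 5, 8] (all sums mod 13).
  S_0 = Σ v_i r_i = 8·9 + 8·0 + 5·7 + 6·5 + 12·8 = 233 ≡ 12.
  S_1 = Σ v_i α_i r_i = 8·11·9 + 8·2·0 + 5·4·7 + 6·7·5 + 12·10·8 = 2102 ≡ 9.
  α_i^2 mod 13 = [4, 4, 3, 10, 9].
  S_2 = Σ v_i α_i^2 r_i = 8·4·9 + 8·4·0 + 5·3·7 + 6·10·5 + 12·9·8 = 1557 ≡ 10.
  S = (12, 9, 10) ≠ 0, so r is not a codeword (an error is present).
Step 3: locate the error. For a single error e at position i, S_ℓ = v_i·e·α_i^ℓ, so α_err = S_1/S_0.
  S_0^{−1} = 12^{−1} = 12 (mod 13), so α_err = 9·12 = 108 ≡ 4 = α_3. Error position i = 3.
  Consistency check: S_2/S_1 = 10·3 = 30 ≡ 4 = α_err ✓ (single-error assumption holds).
Step 4: error magnitude e = S_0/v_3 = S_0·∏_{j≠3}(α_3 − α_j) = 12·8 = 96 ≡ 5 (mod 13).
Step 5: correct position 3: c_3 = r_3 − e = 7 − 5 ≡ 2 (mod 13). Hence c = [9, 0, 2, 5, 8].
  Check: interpolating c through the α_i gives m(x) = 11 + 1·x (degree < 2) with m(α_i) = c_i for every i, so c is indeed a codeword.


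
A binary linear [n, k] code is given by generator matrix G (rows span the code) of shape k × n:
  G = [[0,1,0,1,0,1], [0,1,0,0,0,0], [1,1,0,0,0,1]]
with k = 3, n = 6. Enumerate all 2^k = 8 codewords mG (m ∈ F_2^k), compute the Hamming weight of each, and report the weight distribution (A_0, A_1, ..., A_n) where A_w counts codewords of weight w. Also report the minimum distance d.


Weight distribution: A_0 = 1, A_1 = 1, A_2 = 3, A_3 = 3. Minimum distance d = 1.

Enumerate all 2^3 = 8 messages m ∈ F_2^3.
For each, compute codeword c = mG in F_2^6, then tally its weight.
  m = 000 → c = 000000, weight = 0.
  m = 100 → c = 010101, weight = 3.
  m = 010 → c = 010000, weight = 1.
  m = 110 → c = 000101, weight = 2.
  m = 001 → c = 110001, weight = 3.
  m = 101 → c = 100100, weight = 2.
  m = 011 → c = 100001, weight = 2.
  m = 111 → c = 110100, weight = 3.
Tally weights:
  weight 0: 1 codewords.
  weight 1: 1 codewords.
  weight 2: 3 codewords.
  weight 3: 3 codewords.
Minimum distance d = smallest w > 0 with A_w > 0 = 1.
Sanity: Σ A_w = 8 = 2^3 = 8 ✓.


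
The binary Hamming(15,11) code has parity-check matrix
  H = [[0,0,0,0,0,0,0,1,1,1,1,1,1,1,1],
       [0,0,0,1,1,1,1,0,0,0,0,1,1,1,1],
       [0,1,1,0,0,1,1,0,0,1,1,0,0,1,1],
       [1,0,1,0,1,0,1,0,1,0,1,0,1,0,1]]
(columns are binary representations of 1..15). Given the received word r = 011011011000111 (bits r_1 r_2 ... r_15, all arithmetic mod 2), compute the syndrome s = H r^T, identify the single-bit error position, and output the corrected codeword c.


s = (1, 1, 1, 1)^T, error position = 15, corrected codeword c = 011011011000110

Compute s = H r^T mod 2 one row at a time:
  s_1 = 1 + 1 + 0 + 0 + 0 + 1 + 1 + 1 = 5 ≡ 1 (mod 2).
  s_2 = 0 + 1 + 1 + 0 + 0 + 1 + 1 + 1 = 5 ≡ 1 (mod 2).
  s_3 = 1 + 1 + 1 + 0 + 0 + 0 + 1 + 1 = 5 ≡ 1 (mod 2).
  s_4 = 0 + 1 + 1 + 0 + 1 + 0 + 1 + 1 = 5 ≡ 1 (mod 2).
s = (1, 1, 1, 1)^T — this equals column 15 of H (binary 1111), so error is at position 15.
Correct: flip bit 15 of r = 011011011000111 to get c = 011011011000110.


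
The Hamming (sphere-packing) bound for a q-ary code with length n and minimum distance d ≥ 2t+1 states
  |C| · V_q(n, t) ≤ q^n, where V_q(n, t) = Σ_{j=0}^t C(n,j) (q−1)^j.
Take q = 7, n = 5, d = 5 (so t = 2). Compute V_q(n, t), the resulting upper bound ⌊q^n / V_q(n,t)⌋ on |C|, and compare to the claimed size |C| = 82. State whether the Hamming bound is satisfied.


V_q(n, t) = 391, q^n = 16807, Hamming bound = 42, |C| = 82 > bound (violated).

Step 1: Compute V_q(n, t) = Σ_{j=0}^2 C(n, j) (q−1)^j.
  j = 0: C(5,0)·(6)^0 = 1·1 = 1.
  j = 1: C(5,1)·(6)^1 = 5·6 = 30.
  j = 2: C(5,2)·(6)^2 = 10·36 = 360.
  V_q(n, t) = 1 + 30 + 360 = 391.
Step 2: q^n = 7^5 = 16807.
Step 3: Hamming bound ⌊q^n / V_q(n,t)⌋ = ⌊16807/391⌋ = 42.
Step 4: Compare |C| = 82 to 42: violated.
The claimed |C| lies above the Hamming bound, so no 7-ary code of length 5 with d ≥ 5 can have 82 codewords.


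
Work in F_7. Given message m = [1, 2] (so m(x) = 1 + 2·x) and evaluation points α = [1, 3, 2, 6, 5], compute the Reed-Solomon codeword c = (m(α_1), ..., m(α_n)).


c = [3, 0, 5, 6, 4]

Message polynomial: m(x) = 1 + 2·x (mod 7).
For each evaluation point α_i, compute m(α_i) mod 7:
  α_1 = 1: Horner steps 2 → 3, so m(1) = 3.
  α_2 = 3: Horner steps 2 → 0, so m(3) = 0.
  α_3 = 2: Horner steps 2 → 5, so m(2) = 5.
  α_4 = 6: Horner steps 2 → 6, so m(6) = 6.
  α_5 = 5: Horner steps 2 → 4, so m(5) = 4.
Codeword c = [3, 0, 5, 6, 4] ∈ F_7^5.


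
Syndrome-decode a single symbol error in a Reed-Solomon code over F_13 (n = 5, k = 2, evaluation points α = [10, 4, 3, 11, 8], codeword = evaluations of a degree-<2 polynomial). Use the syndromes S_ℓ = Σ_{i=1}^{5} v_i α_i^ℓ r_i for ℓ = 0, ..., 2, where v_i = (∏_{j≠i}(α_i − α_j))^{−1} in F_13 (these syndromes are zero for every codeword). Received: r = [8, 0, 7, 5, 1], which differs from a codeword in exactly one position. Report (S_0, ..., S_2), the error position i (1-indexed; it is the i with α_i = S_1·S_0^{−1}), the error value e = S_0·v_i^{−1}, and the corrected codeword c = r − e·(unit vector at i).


S = (8, 11, 7), error at position 3, error magnitude e = 4, c = [8, 0, 3, 5, 1].

Step 1: column multipliers v_i = (∏_{j≠i}(α_i − α_j))^{−1} mod 13.
  i = 1 (α = 10): (10−4)(10−3)(10−11)(10−8) = 6·7·(−1)·2 = −84 ≡ 7, so v_1 = 7^{−1} = 2 (mod 13).
  i = 2 (α = 4): (4−10)(4−3)(4−11)(4−8) = (−6)·1·(−7)·(−4) = −168 ≡ 1, so v_2 = 1^{−1} = 1 (mod 13).
  i = 3 (α = 3): (3−10)(3−4)(3−11)(3−8) = (−7)·(−1)·(−8)·(−5) = 280 ≡ 7, so v_3 = 7^{−1} = 2 (mod 13).
  i = 4 (α = 11): (11−10)(11−4)(11−3)(11−8) = 1·7·8·3 = 168 ≡ 12, so v_4 = 12^{−1} = 12 (mod 13).
  i = 5 (α = 8): (8−10)(8−4)(8−3)(8−11) = (−2)·4·5·(−3) = 120 ≡ 3, so v_5 = 3^{−1} = 9 (mod 13).
  v = [2, 1, 2, 12, 9].
Step 2: syndromes of r = [8, 0, 7, 5, 1] (all sums mod 13).
  S_0 = Σ v_i r_i = 2·8 + 1·0 + 2·7 + 12·5 + 9·1 = 99 ≡ 8.
  S_1 = Σ v_i α_i r_i = 2·10·8 + 1·4·0 + 2·3·7 + 12·11·5 + 9·8·1 = 934 ≡ 11.
  α_i^2 mod 13 = [9, 3, 9, 4, 12].
  S_2 = Σ v_i α_i^2 r_i = 2·9·8 + 1·3·0 + 2·9·7 + 12·4·5 + 9·12·1 = 618 ≡ 7.
  S = (8, 11, 7) ≠ 0, so r is not a codeword (an error is present).
Step 3: locate the error. For a single error e at position i, S_ℓ = v_i·e·α_i^ℓ, so α_err = S_1/S_0.
  S_0^{−1} = 8^{−1} = 5 (mod 13), so α_err = 11·5 = 55 ≡ 3 = α_3. Error position i = 3.
  Consistency check: S_2/S_1 = 7·6 = 42 ≡ 3 = α_err ✓ (single-error assumption holds).
Step 4: error magnitude e = S_0/v_3 = S_0·∏_{j≠3}(α_3 − α_j) = 8·7 = 56 ≡ 4 (mod 13).
Step 5: correct position 3: c_3 = r_3 − e = 7 − 4 ≡ 3 (mod 13). Hence c = [8, 0, 3, 5, 1].
  Check: interpolating c through the α_i gives m(x) = 12 + 10·x (degree < 2) with m(α_i) = c_i for every i, so c is indeed a codeword.


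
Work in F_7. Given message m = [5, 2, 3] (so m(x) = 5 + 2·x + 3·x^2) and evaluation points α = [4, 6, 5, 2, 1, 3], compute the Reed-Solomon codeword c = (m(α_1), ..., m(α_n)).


c = [5, 6, 6, 0, 3, 3]

Message polynomial: m(x) = 5 + 2·x + 3·x^2 (mod 7).
For each evaluation point α_i, compute m(α_i) mod 7:
  α_1 = 4: Horner steps 3 → 0 → 5, so m(4) = 5.
  α_2 = 6: Horner steps 3 → 6 → 6, so m(6) = 6.
  α_3 = 5: Horner steps 3 → 3 → 6, so m(5) = 6.
  α_4 = 2: Horner steps 3 → 1 → 0, so m(2) = 0.
  α_5 = 1: Horner steps 3 → 5 → 3, so m(1) = 3.
  α_6 = 3: Horner steps 3 → 4 → 3, so m(3) = 3.
Codeword c = [5, 6, 6, 0, 3, 3] ∈ F_7^6.


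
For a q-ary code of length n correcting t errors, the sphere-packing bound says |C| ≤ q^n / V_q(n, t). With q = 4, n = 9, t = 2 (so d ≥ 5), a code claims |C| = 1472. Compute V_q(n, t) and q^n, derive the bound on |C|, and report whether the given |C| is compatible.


V_q(n, t) = 352, q^n = 262144, Hamming bound = 744, |C| = 1472 > bound (violated).

Step 1: Compute V_q(n, t) = Σ_{j=0}^2 C(n, j) (q−1)^j.
  j = 0: C(9,0)·(3)^0 = 1·1 = 1.
  j = 1: C(9,1)·(3)^1 = 9·3 = 27.
  j = 2: C(9,2)·(3)^2 = 36·9 = 324.
  V_q(n, t) = 1 + 27 + 324 = 352.
Step 2: q^n = 4^9 = 262144.
Step 3: Hamming bound ⌊q^n / V_q(n,t)⌋ = ⌊262144/352⌋ = 744.
Step 4: Compare |C| = 1472 to 744: violated.
The claimed |C| lies above the Hamming bound, so no 4-ary code of length 9 with d ≥ 5 can have 1472 codewords.


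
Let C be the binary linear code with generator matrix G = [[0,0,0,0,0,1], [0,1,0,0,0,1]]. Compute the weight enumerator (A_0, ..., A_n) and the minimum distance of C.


Weight distribution: A_0 = 1, A_1 = 2, A_2 = 1. Minimum distance d = 1.

Enumerate all 2^2 = 4 messages m ∈ F_2^2.
For each, compute codeword c = mG in F_2^6, then tally its weight.
  m = 00 → c = 000000, weight = 0.
  m = 10 → c = 000001, weight = 1.
  m = 01 → c = 010001, weight = 2.
  m = 11 → c = 010000, weight = 1.
Tally weights:
  weight 0: 1 codewords.
  weight 1: 2 codewords.
  weight 2: 1 codewords.
Minimum distance d = smallest w > 0 with A_w > 0 = 1.
Sanity: Σ A_w = 4 = 2^2 = 4 ✓.


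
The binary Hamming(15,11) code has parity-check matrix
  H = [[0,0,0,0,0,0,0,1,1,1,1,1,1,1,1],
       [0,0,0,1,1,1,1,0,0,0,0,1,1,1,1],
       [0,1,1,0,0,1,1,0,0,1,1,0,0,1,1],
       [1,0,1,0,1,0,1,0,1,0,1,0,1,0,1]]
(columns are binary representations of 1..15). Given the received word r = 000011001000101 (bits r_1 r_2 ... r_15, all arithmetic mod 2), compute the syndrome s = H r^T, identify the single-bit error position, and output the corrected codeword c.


s = (1, 0, 0, 0)^T, error position = 8, corrected codeword c = 000011011000101

Compute s = H r^T mod 2 one row at a time:
  s_1 = 0 + 1 + 0 + 0 + 0 + 1 + 0 + 1 = 3 ≡ 1 (mod 2).
  s_2 = 0 + 1 + 1 + 0 + 0 + 1 + 0 + 1 = 4 ≡ 0 (mod 2).
  s_3 = 0 + 0 + 1 + 0 + 0 + 0 + 0 + 1 = 2 ≡ 0 (mod 2).
  s_4 = 0 + 0 + 1 + 0 + 1 + 0 + 1 + 1 = 4 ≡ 0 (mod 2).
s = (1, 0, 0, 0)^T — this equals column 8 of H (binary 1000), so error is at position 8.
Correct: flip bit 8 of r = 000011001000101 to get c = 000011011000101.


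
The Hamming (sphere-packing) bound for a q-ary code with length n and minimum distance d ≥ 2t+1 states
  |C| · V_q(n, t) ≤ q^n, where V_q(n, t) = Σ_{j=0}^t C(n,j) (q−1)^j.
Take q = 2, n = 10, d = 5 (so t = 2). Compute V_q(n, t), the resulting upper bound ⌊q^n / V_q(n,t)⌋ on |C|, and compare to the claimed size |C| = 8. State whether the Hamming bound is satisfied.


V_q(n, t) = 56, q^n = 1024, Hamming bound = 18, |C| = 8 ≤ bound (satisfied).

Step 1: Compute V_q(n, t) = Σ_{j=0}^2 C(n, j) (q−1)^j.
  j = 0: C(10,0)·(1)^0 = 1·1 = 1.
  j = 1: C(10,1)·(1)^1 = 10·1 = 10.
  j = 2: C(10,2)·(1)^2 = 45·1 = 45.
  V_q(n, t) = 1 + 10 + 45 = 56.
Step 2: q^n = 2^10 = 1024.
Step 3: Hamming bound ⌊q^n / V_q(n,t)⌋ = ⌊1024/56⌋ = 18.
Step 4: Compare |C| = 8 to 18: satisfied.
The claimed |C| lies below the Hamming bound.


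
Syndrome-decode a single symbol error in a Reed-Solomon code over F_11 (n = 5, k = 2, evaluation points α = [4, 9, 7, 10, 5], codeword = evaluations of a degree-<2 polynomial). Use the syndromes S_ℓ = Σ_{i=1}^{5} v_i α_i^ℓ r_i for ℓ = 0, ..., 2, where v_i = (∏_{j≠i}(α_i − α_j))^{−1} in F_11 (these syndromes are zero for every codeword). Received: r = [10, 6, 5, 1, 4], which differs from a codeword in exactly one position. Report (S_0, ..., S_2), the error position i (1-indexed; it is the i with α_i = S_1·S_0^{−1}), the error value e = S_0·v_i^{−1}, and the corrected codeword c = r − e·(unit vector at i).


S = (6, 2, 8), error at position 1, error magnitude e = 1, c = [9, 6, 5, 1, 4].

Step 1: column multipliers v_i = (∏_{j≠i}(α_i − α_j))^{−1} mod 11.
  i = 1 (α = 4): (4−9)(4−7)(4−10)(4−5) = (−5)·(−3)·(−6)·(−1) = 90 ≡ 2, so v_1 = 2^{−1} = 6 (mod 11).
  i = 2 (α = 9): (9−4)(9−7)(9−10)(9−5) = 5·2·(−1)·4 = −40 ≡ 4, so v_2 = 4^{−1} = 3 (mod 11).
  i = 3 (α = 7): (7−4)(7−9)(7−10)(7−5) = 3·(−2)·(−3)·2 = 36 ≡ 3, so v_3 = 3^{−1} = 4 (mod 11).
  i = 4 (α = 10): (10−4)(10−9)(10−7)(10−5) = 6·1·3·5 = 90 ≡ 2, so v_4 = 2^{−1} = 6 (mod 11).
  i = 5 (α = 5): (5−4)(5−9)(5−7)(5−10) = 1·(−4)·(−2)·(−5) = −40 ≡ 4, so v_5 = 4^{−1} = 3 (mod 11).
  v = [6, 3, 4, 6, 3].
Step 2: syndromes of r = [10, 6, 5, 1, 4] (all sums mod 11).
  S_0 = Σ v_i r_i = 6·10 + 3·6 + 4·5 + 6·1 + 3·4 = 116 ≡ 6.
  S_1 = Σ v_i α_i r_i = 6·4·10 + 3·9·6 + 4·7·5 + 6·10·1 + 3·5·4 = 662 ≡ 2.
  α_i^2 mod 11 = [5, 4, 5, 1, 3].
  S_2 = Σ v_i α_i^2 r_i = 6·5·10 + 3·4·6 + 4·5·5 + 6·1·1 + 3·3·4 = 514 ≡ 8.
  S = (6, 2, 8) ≠ 0, so r is not a codeword (an error is present).
Step 3: locate the error. For a single error e at position i, S_ℓ = v_i·e·α_i^ℓ, so α_err = S_1/S_0.
  S_0^{−1} = 6^{−1} = 2 (mod 11), so α_err = 2·2 = 4 ≡ 4 = α_1. Error position i = 1.
  Consistency check: S_2/S_1 = 8·6 = 48 ≡ 4 = α_err ✓ (single-error assumption holds).
Step 4: error magnitude e = S_0/v_1 = S_0·∏_{j≠1}(α_1 − α_j) = 6·2 = 12 ≡ 1 (mod 11).
Step 5: correct position 1: c_1 = r_1 − e = 10 − 1 ≡ 9 (mod 11). Hence c = [9, 6, 5, 1, 4].
  Check: interpolating c through the α_i gives m(x) = 7 + 6·x (degree < 2) with m(α_i) = c_i for every i, so c is indeed a codeword.


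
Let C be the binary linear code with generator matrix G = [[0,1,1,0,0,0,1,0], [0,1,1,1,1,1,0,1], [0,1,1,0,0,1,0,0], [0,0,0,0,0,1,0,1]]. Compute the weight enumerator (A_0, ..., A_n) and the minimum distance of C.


Weight distribution: A_0 = 1, A_2 = 3, A_3 = 6, A_4 = 1, A_5 = 2, A_6 = 3. Minimum distance d = 2.

Enumerate all 2^4 = 16 messages m ∈ F_2^4.
For each, compute codeword c = mG in F_2^8, then tally its weight.
  m = 0000 → c = 00000000, weight = 0.
  m = 1000 → c = 01100010, weight = 3.
  m = 0100 → c = 01111101, weight = 6.
  m = 1100 → c = 00011111, weight = 5.
  m = 0010 → c = 01100100, weight = 3.
  m = 1010 → c = 00000110, weight = 2.
  m = 0110 → c = 00011001, weight = 3.
  m = 1110 → c = 01111011, weight = 6.
  m = 0001 → c = 00000101, weight = 2.
  m = 1001 → c = 01100111, weight = 5.
  m = 0101 → c = 01111000, weight = 4.
  m = 1101 → c = 00011010, weight = 3.
  m = 0011 → c = 01100001, weight = 3.
  m = 1011 → c = 00000011, weight = 2.
  m = 0111 → c = 00011100, weight = 3.
  m = 1111 → c = 01111110, weight = 6.
Tally weights:
  weight 0: 1 codewords.
  weight 2: 3 codewords.
  weight 3: 6 codewords.
  weight 4: 1 codewords.
  weight 5: 2 codewords.
  weight 6: 3 codewords.
Minimum distance d = smallest w > 0 with A_w > 0 = 2.
Sanity: Σ A_w = 16 = 2^4 = 16 ✓.


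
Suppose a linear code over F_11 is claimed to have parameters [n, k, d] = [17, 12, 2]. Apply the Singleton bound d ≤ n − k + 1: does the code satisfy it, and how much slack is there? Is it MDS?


Singleton RHS = n − k + 1 = 6, slack = 4, bound satisfied, not MDS.

Singleton bound: d ≤ n − k + 1.
Here n = 17, k = 12, so n − k + 1 = 6.
Given d = 2, check d ≤ 6: YES.
Slack = (n − k + 1) − d = 4.
The code is NOT MDS (slack = 4 > 0).
Description: the claimed parameters are [17, 12, 2]_11; such a code would be non-MDS.


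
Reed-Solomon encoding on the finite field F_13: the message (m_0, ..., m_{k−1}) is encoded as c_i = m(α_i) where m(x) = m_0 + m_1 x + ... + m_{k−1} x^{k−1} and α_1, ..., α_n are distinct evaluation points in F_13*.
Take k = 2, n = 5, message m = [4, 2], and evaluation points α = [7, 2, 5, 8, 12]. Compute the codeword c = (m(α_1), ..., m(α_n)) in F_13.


c = [5, 8, 1, 7, 2]

Message polynomial: m(x) = 4 + 2·x (mod 13).
For each evaluation point α_i, compute m(α_i) mod 13:
  α_1 = 7: Horner steps 2 → 5, so m(7) = 5.
  α_2 = 2: Horner steps 2 → 8, so m(2) = 8.
  α_3 = 5: Horner steps 2 → 1, so m(5) = 1.
  α_4 = 8: Horner steps 2 → 7, so m(8) = 7.
  α_5 = 12: Horner steps 2 → 2, so m(12) = 2.
Codeword c = [5, 8, 1, 7, 2] ∈ F_13^5.


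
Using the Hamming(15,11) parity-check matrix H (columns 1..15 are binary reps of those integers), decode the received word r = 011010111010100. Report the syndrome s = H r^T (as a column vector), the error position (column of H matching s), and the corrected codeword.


s = (0, 1, 0, 0)^T, error position = 4, corrected codeword c = 011110111010100

Compute s = H r^T mod 2 one row at a time:
  s_1 = 1 + 1 + 0 + 1 + 0 + 1 + 0 + 0 = 4 ≡ 0 (mod 2).
  s_2 = 0 + 1 + 0 + 1 + 0 + 1 + 0 + 0 = 3 ≡ 1 (mod 2).
  s_3 = 1 + 1 + 0 + 1 + 0 + 1 + 0 + 0 = 4 ≡ 0 (mod 2).
  s_4 = 0 + 1 + 1 + 1 + 1 + 1 + 1 + 0 = 6 ≡ 0 (mod 2).
s = (0, 1, 0, 0)^T — this equals column 4 of H (binary 0100), so error is at position 4.
Correct: flip bit 4 of r = 011010111010100 to get c = 011110111010100.


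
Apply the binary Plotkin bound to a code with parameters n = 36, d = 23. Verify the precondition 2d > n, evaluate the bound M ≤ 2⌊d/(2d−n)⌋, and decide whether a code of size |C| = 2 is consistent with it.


Plotkin bound M ≤ 4; given |C| = 2 ≤ bound (satisfied).

Check applicability: 2d = 46, n = 36.
2d − n = 10 > 0, so Plotkin applies.
Compute d/(2d−n) = 23/10 ≈ 2.3000.
⌊d/(2d−n)⌋ = 2.
Plotkin bound: M ≤ 2·2 = 4.
Given |C| = 2, check: satisfied.
This |C| is below the Plotkin bound.


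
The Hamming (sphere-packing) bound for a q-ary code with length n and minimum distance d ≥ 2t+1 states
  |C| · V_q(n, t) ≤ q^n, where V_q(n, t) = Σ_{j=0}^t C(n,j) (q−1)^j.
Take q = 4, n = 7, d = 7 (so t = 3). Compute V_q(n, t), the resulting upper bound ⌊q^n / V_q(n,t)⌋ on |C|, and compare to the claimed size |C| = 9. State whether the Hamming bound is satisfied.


V_q(n, t) = 1156, q^n = 16384, Hamming bound = 14, |C| = 9 ≤ bound (satisfied).

Step 1: Compute V_q(n, t) = Σ_{j=0}^3 C(n, j) (q−1)^j.
  j = 0: C(7,0)·(3)^0 = 1·1 = 1.
  j = 1: C(7,1)·(3)^1 = 7·3 = 21.
  j = 2: C(7,2)·(3)^2 = 21·9 = 189.
  j = 3: C(7,3)·(3)^3 = 35·27 = 945.
  V_q(n, t) = 1 + 21 + 189 + 945 = 1156.
Step 2: q^n = 4^7 = 16384.
Step 3: Hamming bound ⌊q^n / V_q(n,t)⌋ = ⌊16384/1156⌋ = 14.
Step 4: Compare |C| = 9 to 14: satisfied.
The claimed |C| lies below the Hamming bound.


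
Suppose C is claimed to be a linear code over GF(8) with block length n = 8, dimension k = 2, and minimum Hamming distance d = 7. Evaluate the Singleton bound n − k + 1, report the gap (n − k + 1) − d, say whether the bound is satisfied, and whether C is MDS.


Singleton RHS = n − k + 1 = 7, slack = 0, bound satisfied, MDS.

Singleton bound: d ≤ n − k + 1.
Here n = 8, k = 2, so n − k + 1 = 7.
Given d = 7, check d ≤ 7: YES.
Slack = (n − k + 1) − d = 0.
The code is MDS (slack = 0).
Description: the claimed parameters are [8, 2, 7]_8; such a code would be MDS (meets Singleton bound).


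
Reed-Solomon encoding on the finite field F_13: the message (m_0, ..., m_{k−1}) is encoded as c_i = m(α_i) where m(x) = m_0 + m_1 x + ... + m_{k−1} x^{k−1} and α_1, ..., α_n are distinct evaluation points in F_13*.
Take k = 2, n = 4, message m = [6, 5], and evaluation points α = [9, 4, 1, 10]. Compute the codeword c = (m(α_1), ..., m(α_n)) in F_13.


c = [12, 0, 11, 4]

Message polynomial: m(x) = 6 + 5·x (mod 13).
For each evaluation point α_i, compute m(α_i) mod 13:
  α_1 = 9: Horner steps 5 → 12, so m(9) = 12.
  α_2 = 4: Horner steps 5 → 0, so m(4) = 0.
  α_3 = 1: Horner steps 5 → 11, so m(1) = 11.
  α_4 = 10: Horner steps 5 → 4, so m(10) = 4.
Codeword c = [12, 0, 11, 4] ∈ F_13^4.


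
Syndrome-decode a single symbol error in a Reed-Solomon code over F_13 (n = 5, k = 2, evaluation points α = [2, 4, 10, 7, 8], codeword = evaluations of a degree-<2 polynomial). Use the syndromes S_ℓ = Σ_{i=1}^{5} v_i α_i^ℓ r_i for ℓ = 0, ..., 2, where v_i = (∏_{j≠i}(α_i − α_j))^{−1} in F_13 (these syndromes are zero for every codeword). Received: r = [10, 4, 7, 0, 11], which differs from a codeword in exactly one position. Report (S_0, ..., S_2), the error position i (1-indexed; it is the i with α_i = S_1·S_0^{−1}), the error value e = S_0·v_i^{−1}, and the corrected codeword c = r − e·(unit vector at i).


S = (2, 8, 6), error at position 2, error magnitude e = 11, c = [10, 6, 7, 0, 11].

Step 1: column multipliers v_i = (∏_{j≠i}(α_i − α_j))^{−1} mod 13.
  i = 1 (α = 2): (2−4)(2−10)(2−7)(2−8) = (−2)·(−8)·(−5)·(−6) = 480 ≡ 12, so v_1 = 12^{−1} = 12 (mod 13).
  i = 2 (α = 4): (4−2)(4−10)(4−7)(4−8) = 2·(−6)·(−3)·(−4) = −144 ≡ 12, so v_2 = 12^{−1} = 12 (mod 13).
  i = 3 (α = 10): (10−2)(10−4)(10−7)(10−8) = 8·6·3·2 = 288 ≡ 2, so v_3 = 2^{−1} = 7 (mod 13).
  i = 4 (α = 7): (7−2)(7−4)(7−10)(7−8) = 5·3·(−3)·(−1) = 45 ≡ 6, so v_4 = 6^{−1} = 11 (mod 13).
  i = 5 (α = 8): (8−2)(8−4)(8−10)(8−7) = 6·4·(−2)·1 = −48 ≡ 4, so v_5 = 4^{−1} = 10 (mod 13).
  v = [12, 12, 7, 11, 10].
Step 2: syndromes of r = [10, 4, 7, 0, 11] (all sums mod 13).
  S_0 = Σ v_i r_i = 12·10 + 12·4 + 7·7 + 11·0 + 10·11 = 327 ≡ 2.
  S_1 = Σ v_i α_i r_i = 12·2·10 + 12·4·4 + 7·10·7 + 11·7·0 + 10·8·11 = 1802 ≡ 8.
  α_i^2 mod 13 = [4, 3, 9, 10, 12].
  S_2 = Σ v_i α_i^2 r_i = 12·4·10 + 12·3·4 + 7·9·7 + 11·10·0 + 10·12·11 = 2385 ≡ 6.
  S = (2, 8, 6) ≠ 0, so r is not a codeword (an error is present).
Step 3: locate the error. For a single error e at position i, S_ℓ = v_i·e·α_i^ℓ, so α_err = S_1/S_0.
  S_0^{−1} = 2^{−1} = 7 (mod 13), so α_err = 8·7 = 56 ≡ 4 = α_2. Error position i = 2.
  Consistency check: S_2/S_1 = 6·5 = 30 ≡ 4 = α_err ✓ (single-error assumption holds).
Step 4: error magnitude e = S_0/v_2 = S_0·∏_{j≠2}(α_2 − α_j) = 2·12 = 24 ≡ 11 (mod 13).
Step 5: correct position 2: c_2 = r_2 − e = 4 − 11 ≡ 6 (mod 13). Hence c = [10, 6, 7, 0, 11].
  Check: interpolating c through the α_i gives m(x) = 1 + 11·x (degree < 2) with m(α_i) = c_i for every i, so c is indeed a codeword.


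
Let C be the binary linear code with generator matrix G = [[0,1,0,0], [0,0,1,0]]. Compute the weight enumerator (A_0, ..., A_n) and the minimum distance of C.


Weight distribution: A_0 = 1, A_1 = 2, A_2 = 1. Minimum distance d = 1.

Enumerate all 2^2 = 4 messages m ∈ F_2^2.
For each, compute codeword c = mG in F_2^4, then tally its weight.
  m = 00 → c = 0000, weight = 0.
  m = 10 → c = 0100, weight = 1.
  m = 01 → c = 0010, weight = 1.
  m = 11 → c = 0110, weight = 2.
Tally weights:
  weight 0: 1 codewords.
  weight 1: 2 codewords.
  weight 2: 1 codewords.
Minimum distance d = smallest w > 0 with A_w > 0 = 1.
Sanity: Σ A_w = 4 = 2^2 = 4 ✓.


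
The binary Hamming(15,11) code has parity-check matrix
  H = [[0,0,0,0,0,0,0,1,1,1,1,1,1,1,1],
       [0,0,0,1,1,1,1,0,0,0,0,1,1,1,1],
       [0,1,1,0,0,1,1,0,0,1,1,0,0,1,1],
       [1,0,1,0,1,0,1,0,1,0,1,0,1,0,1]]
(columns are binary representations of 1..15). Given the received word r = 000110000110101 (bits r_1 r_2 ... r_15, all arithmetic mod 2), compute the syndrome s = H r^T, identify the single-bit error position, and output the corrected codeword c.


s = (0, 0, 1, 0)^T, error position = 2, corrected codeword c = 010110000110101

Compute s = H r^T mod 2 one row at a time:
  s_1 = 0 + 0 + 1 + 1 + 0 + 1 + 0 + 1 = 4 ≡ 0 (mod 2).
  s_2 = 1 + 1 + 0 + 0 + 0 + 1 + 0 + 1 = 4 ≡ 0 (mod 2).
  s_3 = 0 + 0 + 0 + 0 + 1 + 1 + 0 + 1 = 3 ≡ 1 (mod 2).
  s_4 = 0 + 0 + 1 + 0 + 0 + 1 + 1 + 1 = 4 ≡ 0 (mod 2).
s = (0, 0, 1, 0)^T — this equals column 2 of H (binary 0010), so error is at position 2.
Correct: flip bit 2 of r = 000110000110101 to get c = 010110000110101.


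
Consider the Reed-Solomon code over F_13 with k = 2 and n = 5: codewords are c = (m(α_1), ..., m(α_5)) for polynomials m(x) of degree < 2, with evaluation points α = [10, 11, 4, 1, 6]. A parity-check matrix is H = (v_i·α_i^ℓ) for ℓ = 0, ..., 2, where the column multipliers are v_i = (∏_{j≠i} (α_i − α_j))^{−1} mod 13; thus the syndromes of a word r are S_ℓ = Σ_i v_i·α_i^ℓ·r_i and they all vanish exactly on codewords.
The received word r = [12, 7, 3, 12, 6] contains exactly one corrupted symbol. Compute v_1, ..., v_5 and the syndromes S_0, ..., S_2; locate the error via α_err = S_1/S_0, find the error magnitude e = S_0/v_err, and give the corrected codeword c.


S = (3, 3, 3), error at position 4, error magnitude e = 7, c = [12, 7, 3, 5, 6].

Step 1: column multipliers v_i = (∏_{j≠i}(α_i − α_j))^{−1} mod 13.
  i = 1 (α = 10): (10−11)(10−4)(10−1)(10−6) = (−1)·6·9·4 = −216 ≡ 5, so v_1 = 5^{−1} = 8 (mod 13).
  i = 2 (α = 11): (11−10)(11−4)(11−1)(11−6) = 1·7·10·5 = 350 ≡ 12, so v_2 = 12^{−1} = 12 (mod 13).
  i = 3 (α = 4): (4−10)(4−11)(4−1)(4−6) = (−6)·(−7)·3·(−2) = −252 ≡ 8, so v_3 = 8^{−1} = 5 (mod 13).
  i = 4 (α = 1): (1−10)(1−11)(1−4)(1−6) = (−9)·(−10)·(−3)·(−5) = 1350 ≡ 11, so v_4 = 11^{−1} = 6 (mod 13).
  i = 5 (α = 6): (6−10)(6−11)(6−4)(6−1) = (−4)·(−5)·2·5 = 200 ≡ 5, so v_5 = 5^{−1} = 8 (mod 13).
  v = [8, 12, 5, 6, 8].
Step 2: syndromes of r = [12, 7, 3, 12, 6] (all sums mod 13).
  S_0 = Σ v_i r_i = 8·12 + 12·7 + 5·3 + 6·12 + 8·6 = 315 ≡ 3.
  S_1 = Σ v_i α_i r_i = 8·10·12 + 12·11·7 + 5·4·3 + 6·1·12 + 8·6·6 = 2304 ≡ 3.
  α_i^2 mod 13 = [9, 4, 3, 1, 10].
  S_2 = Σ v_i α_i^2 r_i = 8·9·12 + 12·4·7 + 5·3·3 + 6·1·12 + 8·10·6 = 1797 ≡ 3.
  S = (3, 3, 3) ≠ 0, so r is not a codeword (an error is present).
Step 3: locate the error. For a single error e at position i, S_ℓ = v_i·e·α_i^ℓ, so α_err = S_1/S_0.
  S_0^{−1} = 3^{−1} = 9 (mod 13), so α_err = 3·9 = 27 ≡ 1 = α_4. Error position i = 4.
  Consistency check: S_2/S_1 = 3·9 = 27 ≡ 1 = α_err ✓ (single-error assumption holds).
Step 4: error magnitude e = S_0/v_4 = S_0·∏_{j≠4}(α_4 − α_j) = 3·11 = 33 ≡ 7 (mod 13).
Step 5: correct position 4: c_4 = r_4 − e = 12 − 7 ≡ 5 (mod 13). Hence c = [12, 7, 3, 5, 6].
  Check: interpolating c through the α_i gives m(x) = 10 + 8·x (degree < 2) with m(α_i) = c_i for every i, so c is indeed a codeword.
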